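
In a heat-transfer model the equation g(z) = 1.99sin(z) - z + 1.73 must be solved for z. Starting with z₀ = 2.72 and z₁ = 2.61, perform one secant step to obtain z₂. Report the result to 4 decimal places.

g(2.72) = -0.175664, g(2.61) = 0.128745
z₂ = 2.610000 − 0.128745·(2.610000 − 2.720000) / (0.128745 − (-0.175664)) = 2.610000 − (-0.014162)/(0.304408) = 2.656523

2.6565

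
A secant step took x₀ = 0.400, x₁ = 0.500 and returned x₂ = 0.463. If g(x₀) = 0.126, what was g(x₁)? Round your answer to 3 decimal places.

-0.074

The secant line through (0.400, 0.126) and (0.500, g(x₁)) crosses zero at x₂ = 0.463.
So (0.400, 0.126), (0.500, g(x₁)), (0.463, 0) are collinear:
g(x₁) = 0.126 · (0.500 − 0.463) / (0.400 − 0.463) = 0.126 · (0.03700)/(-0.06300) = -0.07400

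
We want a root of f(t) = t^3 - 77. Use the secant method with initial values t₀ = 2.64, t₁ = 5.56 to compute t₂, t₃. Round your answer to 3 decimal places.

f(2.64) = -58.60026, f(5.56) = 94.87962
t₂ = 5.56000 − 94.87962·(5.56000 − 2.64000) / (94.87962 − (-58.60026)) = 5.56000 − (277.04848)/(153.47987) = 3.75489
f(3.75489) = -24.05918
t₃ = 3.75489 − (-24.05918)·(3.75489 − 5.56000) / (-24.05918 − 94.87962) = 3.75489 − (43.42953)/(-118.93879) = 4.12003

3.755, 4.120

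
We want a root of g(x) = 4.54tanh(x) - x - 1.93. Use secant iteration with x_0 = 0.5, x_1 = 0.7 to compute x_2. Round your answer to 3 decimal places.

g(0.5) = -0.33199, g(0.7) = 0.11383
x_2 = 0.70000 − 0.11383·(0.70000 − 0.50000) / (0.11383 − (-0.33199)) = 0.70000 − (0.02277)/(0.44582) = 0.64893

0.649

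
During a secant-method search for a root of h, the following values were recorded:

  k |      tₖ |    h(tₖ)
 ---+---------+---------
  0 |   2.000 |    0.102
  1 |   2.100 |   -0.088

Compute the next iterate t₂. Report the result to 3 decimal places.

t₂ = 2.100 − (-0.088)·(2.100 − 2.000) / (-0.088 − 0.102)
   = 2.100 − (-0.00880)/(-0.19000) = 2.05368

2.054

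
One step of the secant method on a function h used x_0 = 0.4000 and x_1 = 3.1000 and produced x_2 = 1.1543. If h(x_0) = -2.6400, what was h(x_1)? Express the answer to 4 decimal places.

6.8098

The secant line through (0.4000, -2.6400) and (3.1000, h(x_1)) crosses zero at x_2 = 1.1543.
So (0.4000, -2.6400), (3.1000, h(x_1)), (1.1543, 0) are collinear:
h(x_1) = -2.6400 · (3.1000 − 1.1543) / (0.4000 − 1.1543) = -2.6400 · (1.945700)/(-0.754300) = 6.809821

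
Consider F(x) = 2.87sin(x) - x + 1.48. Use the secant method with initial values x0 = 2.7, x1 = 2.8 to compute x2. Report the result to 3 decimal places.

2.702

F(2.7) = 0.00658, F(2.8) = -0.35858
x2 = 2.80000 − (-0.35858)·(2.80000 − 2.70000) / (-0.35858 − 0.00658) = 2.80000 − (-0.03586)/(-0.36516) = 2.70180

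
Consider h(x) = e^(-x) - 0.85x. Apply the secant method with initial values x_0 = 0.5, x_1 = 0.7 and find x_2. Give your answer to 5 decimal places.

h(0.5) = 0.1815307, h(0.7) = -0.0984147
x_2 = 0.7000000 − (-0.0984147)·(0.7000000 − 0.5000000) / (-0.0984147 − 0.1815307) = 0.7000000 − (-0.0196829)/(-0.2799454) = 0.6296901

0.62969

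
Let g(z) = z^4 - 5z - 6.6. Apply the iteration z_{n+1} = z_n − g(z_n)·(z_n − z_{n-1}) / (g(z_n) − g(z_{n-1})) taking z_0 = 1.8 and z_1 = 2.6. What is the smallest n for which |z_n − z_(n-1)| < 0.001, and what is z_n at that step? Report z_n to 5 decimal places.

n = 6, z_n = 2.02180

g(1.8) = -5.1024000, g(2.6) = 26.0976000
z_2 = 2.6000000 − 26.0976000·(0.8000000)/(31.2000000) = 1.9308308;  |Δ| = 0.6691692
g(1.9308308) = -2.3553686
z_3 = 1.9308308 − (-2.3553686)·(-0.6691692)/(-28.4529686) = 1.9862253;  |Δ| = 0.0553946
g(1.9862253) = -0.9673827
z_4 = 1.9862253 − (-0.9673827)·(0.0553946)/(1.3879859) = 2.0248336;  |Δ| = 0.0386083
g(2.0248336) = 0.0854320
z_5 = 2.0248336 − 0.0854320·(0.0386083)/(1.0528147) = 2.0217007;  |Δ| = 0.0031329
g(2.0217007) = -0.0026967
z_6 = 2.0217007 − (-0.0026967)·(-0.0031329)/(-0.0881287) = 2.0217966;  |Δ| = 0.0000959
|z_6 − z_5| = 0.0000959 < 0.001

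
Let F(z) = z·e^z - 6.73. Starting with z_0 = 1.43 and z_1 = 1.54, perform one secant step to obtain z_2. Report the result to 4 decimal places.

1.4987

F(1.43) = -0.754460, F(1.54) = 0.453469
z_2 = 1.540000 − 0.453469·(1.540000 − 1.430000) / (0.453469 − (-0.754460)) = 1.540000 − (0.049882)/(1.207929) = 1.498705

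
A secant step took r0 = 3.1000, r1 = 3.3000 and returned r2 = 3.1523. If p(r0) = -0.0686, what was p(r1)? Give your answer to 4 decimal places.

The secant line through (3.1000, -0.0686) and (3.3000, p(r1)) crosses zero at r2 = 3.1523.
So (3.1000, -0.0686), (3.3000, p(r1)), (3.1523, 0) are collinear:
p(r1) = -0.0686 · (3.3000 − 3.1523) / (3.1000 − 3.1523) = -0.0686 · (0.147700)/(-0.052300) = 0.193733

0.1937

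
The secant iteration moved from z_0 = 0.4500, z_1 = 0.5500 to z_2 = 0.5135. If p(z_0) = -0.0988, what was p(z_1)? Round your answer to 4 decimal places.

0.0568

The secant line through (0.4500, -0.0988) and (0.5500, p(z_1)) crosses zero at z_2 = 0.5135.
So (0.4500, -0.0988), (0.5500, p(z_1)), (0.5135, 0) are collinear:
p(z_1) = -0.0988 · (0.5500 − 0.5135) / (0.4500 − 0.5135) = -0.0988 · (0.036500)/(-0.063500) = 0.056791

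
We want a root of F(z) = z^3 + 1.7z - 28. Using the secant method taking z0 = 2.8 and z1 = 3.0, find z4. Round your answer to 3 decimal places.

F(2.8) = -1.28800, F(3.0) = 4.10000
z2 = 3.00000 − 4.10000·(3.00000 − 2.80000) / (4.10000 − (-1.28800)) = 3.00000 − (0.82000)/(5.38800) = 2.84781
F(2.84781) = -0.06292
z3 = 2.84781 − (-0.06292)·(2.84781 − 3.00000) / (-0.06292 − 4.10000) = 2.84781 − (0.00958)/(-4.16292) = 2.85011
F(2.85011) = -0.00300
z4 = 2.85011 − (-0.00300)·(2.85011 − 2.84781) / (-0.00300 − (-0.06292)) = 2.85011 − (-0.00001)/(0.05992) = 2.85023

2.850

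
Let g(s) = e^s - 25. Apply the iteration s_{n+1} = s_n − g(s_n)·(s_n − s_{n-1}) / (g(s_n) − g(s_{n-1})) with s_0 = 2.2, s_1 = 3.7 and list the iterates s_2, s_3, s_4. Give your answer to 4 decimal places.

2.9626, 3.1601, 3.2268

g(2.2) = -15.974987, g(3.7) = 15.447304
s_2 = 3.700000 − 15.447304·(3.700000 − 2.200000) / (15.447304 − (-15.974987)) = 3.700000 − (23.170957)/(31.422291) = 2.962595
g(2.962595) = -5.651886
s_3 = 2.962595 − (-5.651886)·(2.962595 − 3.700000) / (-5.651886 − 15.447304) = 2.962595 − (4.167730)/(-21.099191) = 3.160125
g(3.160125) = -1.426452
s_4 = 3.160125 − (-1.426452)·(3.160125 − 2.962595) / (-1.426452 − (-5.651886)) = 3.160125 − (-0.281767)/(4.225434) = 3.226809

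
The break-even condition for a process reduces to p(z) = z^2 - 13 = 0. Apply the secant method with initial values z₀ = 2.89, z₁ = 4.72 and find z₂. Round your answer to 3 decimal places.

3.501

p(2.89) = -4.64790, p(4.72) = 9.27840
z₂ = 4.72000 − 9.27840·(4.72000 − 2.89000) / (9.27840 − (-4.64790)) = 4.72000 − (16.97947)/(13.92630) = 3.50076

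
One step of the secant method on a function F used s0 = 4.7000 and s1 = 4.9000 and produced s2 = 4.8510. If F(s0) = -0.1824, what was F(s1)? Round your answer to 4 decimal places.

The secant line through (4.7000, -0.1824) and (4.9000, F(s1)) crosses zero at s2 = 4.8510.
So (4.7000, -0.1824), (4.9000, F(s1)), (4.8510, 0) are collinear:
F(s1) = -0.1824 · (4.9000 − 4.8510) / (4.7000 − 4.8510) = -0.1824 · (0.049000)/(-0.151000) = 0.059189

0.0592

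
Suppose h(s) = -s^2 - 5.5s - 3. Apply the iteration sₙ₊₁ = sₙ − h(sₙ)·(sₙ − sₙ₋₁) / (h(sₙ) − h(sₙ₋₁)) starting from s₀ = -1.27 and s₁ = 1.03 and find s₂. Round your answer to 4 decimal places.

-0.8190

h(-1.27) = 2.372100, h(1.03) = -9.725900
s₂ = 1.030000 − (-9.725900)·(1.030000 − (-1.270000)) / (-9.725900 − 2.372100) = 1.030000 − (-22.369570)/(-12.098000) = -0.819030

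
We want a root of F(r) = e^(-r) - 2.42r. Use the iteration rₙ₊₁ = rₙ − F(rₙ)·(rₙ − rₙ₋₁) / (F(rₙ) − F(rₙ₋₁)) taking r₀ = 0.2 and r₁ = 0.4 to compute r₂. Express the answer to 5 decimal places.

0.30586

F(0.2) = 0.3347308, F(0.4) = -0.2976800
r₂ = 0.4000000 − (-0.2976800)·(0.4000000 − 0.2000000) / (-0.2976800 − 0.3347308) = 0.4000000 − (-0.0595360)/(-0.6324107) = 0.3058587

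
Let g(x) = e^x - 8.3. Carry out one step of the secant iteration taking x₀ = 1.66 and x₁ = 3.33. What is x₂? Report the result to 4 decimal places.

1.8839

g(1.66) = -3.040689, g(3.33) = 19.638342
x₂ = 3.330000 − 19.638342·(3.330000 − 1.660000) / (19.638342 − (-3.040689)) = 3.330000 − (32.796031)/(22.679031) = 1.883905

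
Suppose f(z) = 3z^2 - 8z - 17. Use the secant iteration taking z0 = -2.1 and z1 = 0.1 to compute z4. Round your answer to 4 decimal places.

-1.3913

f(-2.1) = 13.030000, f(0.1) = -17.770000
z2 = 0.100000 − (-17.770000)·(0.100000 − (-2.100000)) / (-17.770000 − 13.030000) = 0.100000 − (-39.094000)/(-30.800000) = -1.169286
f(-1.169286) = -3.544027
z3 = -1.169286 − (-3.544027)·(-1.169286 − 0.100000) / (-3.544027 − (-17.770000)) = -1.169286 − (4.498383)/(14.225973) = -1.485495
f(-1.485495) = 1.504044
z4 = -1.485495 − 1.504044·(-1.485495 − (-1.169286)) / (1.504044 − (-3.544027)) = -1.485495 − (-0.475592)/(5.048071) = -1.391282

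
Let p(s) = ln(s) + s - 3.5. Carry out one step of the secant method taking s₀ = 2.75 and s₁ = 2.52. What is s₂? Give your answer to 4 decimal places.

2.5604

p(2.75) = 0.261601, p(2.52) = -0.055741
s₂ = 2.520000 − (-0.055741)·(2.520000 − 2.750000) / (-0.055741 − 0.261601) = 2.520000 − (0.012820)/(-0.317342) = 2.560399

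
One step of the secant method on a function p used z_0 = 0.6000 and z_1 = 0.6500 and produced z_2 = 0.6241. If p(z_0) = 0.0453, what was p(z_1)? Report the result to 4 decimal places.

-0.0487

The secant line through (0.6000, 0.0453) and (0.6500, p(z_1)) crosses zero at z_2 = 0.6241.
So (0.6000, 0.0453), (0.6500, p(z_1)), (0.6241, 0) are collinear:
p(z_1) = 0.0453 · (0.6500 − 0.6241) / (0.6000 − 0.6241) = 0.0453 · (0.025900)/(-0.024100) = -0.048683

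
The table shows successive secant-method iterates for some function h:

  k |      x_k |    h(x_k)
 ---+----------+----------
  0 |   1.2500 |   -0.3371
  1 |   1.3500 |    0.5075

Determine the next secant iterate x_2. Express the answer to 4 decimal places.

x_2 = 1.3500 − 0.5075·(1.3500 − 1.2500) / (0.5075 − (-0.3371))
   = 1.3500 − (0.050750)/(0.844600) = 1.289912

1.2899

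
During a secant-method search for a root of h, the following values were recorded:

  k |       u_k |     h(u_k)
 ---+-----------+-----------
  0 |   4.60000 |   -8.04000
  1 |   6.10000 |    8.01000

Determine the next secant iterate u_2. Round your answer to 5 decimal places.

5.35140

u_2 = 6.10000 − 8.01000·(6.10000 − 4.60000) / (8.01000 − (-8.04000))
   = 6.10000 − (12.0150000)/(16.0500000) = 5.3514019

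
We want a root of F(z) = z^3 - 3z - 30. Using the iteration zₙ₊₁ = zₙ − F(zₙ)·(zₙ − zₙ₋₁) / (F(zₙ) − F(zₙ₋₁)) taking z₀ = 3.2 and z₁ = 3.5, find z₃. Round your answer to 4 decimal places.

F(3.2) = -6.832000, F(3.5) = 2.375000
z₂ = 3.500000 − 2.375000·(3.500000 − 3.200000) / (2.375000 − (-6.832000)) = 3.500000 − (0.712500)/(9.207000) = 3.422613
F(3.422613) = -0.174385
z₃ = 3.422613 − (-0.174385)·(3.422613 − 3.500000) / (-0.174385 − 2.375000) = 3.422613 − (0.013495)/(-2.549385) = 3.427907

3.4279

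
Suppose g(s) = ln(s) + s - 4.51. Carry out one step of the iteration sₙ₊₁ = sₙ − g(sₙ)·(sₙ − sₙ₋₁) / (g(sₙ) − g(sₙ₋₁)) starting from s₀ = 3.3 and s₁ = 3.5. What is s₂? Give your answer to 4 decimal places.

g(3.3) = -0.016078, g(3.5) = 0.242763
s₂ = 3.500000 − 0.242763·(3.500000 − 3.300000) / (0.242763 − (-0.016078)) = 3.500000 − (0.048553)/(0.258841) = 3.312423

3.3124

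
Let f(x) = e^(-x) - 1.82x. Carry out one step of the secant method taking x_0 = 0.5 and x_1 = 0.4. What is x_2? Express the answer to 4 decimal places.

f(0.5) = -0.303469, f(0.4) = -0.057680
x_2 = 0.400000 − (-0.057680)·(0.400000 − 0.500000) / (-0.057680 − (-0.303469)) = 0.400000 − (0.005768)/(0.245789) = 0.376533

0.3765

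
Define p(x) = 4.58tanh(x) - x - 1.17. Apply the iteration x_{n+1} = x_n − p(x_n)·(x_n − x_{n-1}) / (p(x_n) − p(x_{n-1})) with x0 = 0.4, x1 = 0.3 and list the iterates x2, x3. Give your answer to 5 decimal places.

0.34438, 0.34331

p(0.4) = 0.1701662, p(0.3) = -0.1357882
x2 = 0.3000000 − (-0.1357882)·(0.3000000 − 0.4000000) / (-0.1357882 − 0.1701662) = 0.3000000 − (0.0135788)/(-0.3059545) = 0.3443818
p(0.3443818) = 0.0033555
x3 = 0.3443818 − 0.0033555·(0.3443818 − 0.3000000) / (0.0033555 − (-0.1357882)) = 0.3443818 − (0.0001489)/(0.1391437) = 0.3433116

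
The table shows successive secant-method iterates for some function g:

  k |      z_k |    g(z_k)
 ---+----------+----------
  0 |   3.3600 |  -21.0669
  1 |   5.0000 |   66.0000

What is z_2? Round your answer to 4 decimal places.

z_2 = 5.0000 − 66.0000·(5.0000 − 3.3600) / (66.0000 − (-21.0669))
   = 5.0000 − (108.240000)/(87.066900) = 3.756818

3.7568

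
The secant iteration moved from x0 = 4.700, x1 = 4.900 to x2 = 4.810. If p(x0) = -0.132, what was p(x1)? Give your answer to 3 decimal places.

0.108

The secant line through (4.700, -0.132) and (4.900, p(x1)) crosses zero at x2 = 4.810.
So (4.700, -0.132), (4.900, p(x1)), (4.810, 0) are collinear:
p(x1) = -0.132 · (4.900 − 4.810) / (4.700 − 4.810) = -0.132 · (0.09000)/(-0.11000) = 0.10800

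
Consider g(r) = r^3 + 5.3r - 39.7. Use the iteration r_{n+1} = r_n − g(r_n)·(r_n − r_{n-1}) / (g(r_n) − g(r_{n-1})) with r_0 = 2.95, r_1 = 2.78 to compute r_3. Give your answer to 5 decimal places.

2.89813

g(2.95) = 1.6073750, g(2.78) = -3.4810480
r_2 = 2.7800000 − (-3.4810480)·(2.7800000 − 2.9500000) / (-3.4810480 − 1.6073750) = 2.7800000 − (0.5917782)/(-5.0884230) = 2.8962989
g(2.8962989) = -0.0538745
r_3 = 2.8962989 − (-0.0538745)·(2.8962989 − 2.7800000) / (-0.0538745 − (-3.4810480)) = 2.8962989 − (-0.0062655)/(3.4271735) = 2.8981271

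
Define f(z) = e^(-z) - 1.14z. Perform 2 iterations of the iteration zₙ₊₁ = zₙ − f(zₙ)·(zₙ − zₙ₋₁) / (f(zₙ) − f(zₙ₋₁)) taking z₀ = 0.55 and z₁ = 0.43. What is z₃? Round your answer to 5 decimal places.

f(0.55) = -0.0500502, f(0.43) = 0.1603091
z₂ = 0.4300000 − 0.1603091·(0.4300000 − 0.5500000) / (0.1603091 − (-0.0500502)) = 0.4300000 − (-0.0192371)/(0.2103593) = 0.5214487
f(0.5214487) = -0.0007917
z₃ = 0.5214487 − (-0.0007917)·(0.5214487 − 0.4300000) / (-0.0007917 − 0.1603091) = 0.5214487 − (-0.0000724)/(-0.1611008) = 0.5209993

0.52100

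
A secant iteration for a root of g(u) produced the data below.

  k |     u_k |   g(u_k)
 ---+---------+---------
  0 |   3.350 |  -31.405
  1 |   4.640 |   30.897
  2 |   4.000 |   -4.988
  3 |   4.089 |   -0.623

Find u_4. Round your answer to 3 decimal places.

u_4 = 4.089 − (-0.623)·(4.089 − 4.000) / (-0.623 − (-4.988))
   = 4.089 − (-0.05545)/(4.36500) = 4.10170

4.102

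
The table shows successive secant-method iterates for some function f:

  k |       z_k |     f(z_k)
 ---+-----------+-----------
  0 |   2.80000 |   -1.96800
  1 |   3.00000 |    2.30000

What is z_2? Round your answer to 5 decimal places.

z_2 = 3.00000 − 2.30000·(3.00000 − 2.80000) / (2.30000 − (-1.96800))
   = 3.00000 − (0.4600000)/(4.2680000) = 2.8922212

2.89222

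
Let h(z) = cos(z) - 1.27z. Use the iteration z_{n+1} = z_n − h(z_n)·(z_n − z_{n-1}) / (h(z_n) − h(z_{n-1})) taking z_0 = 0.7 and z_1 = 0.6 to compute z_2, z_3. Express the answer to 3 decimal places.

0.634, 0.634

h(0.7) = -0.12416, h(0.6) = 0.06334
z_2 = 0.60000 − 0.06334·(0.60000 − 0.70000) / (0.06334 − (-0.12416)) = 0.60000 − (-0.00633)/(0.18749) = 0.63378
h(0.63378) = 0.00089
z_3 = 0.63378 − 0.00089·(0.63378 − 0.60000) / (0.00089 − 0.06334) = 0.63378 − (0.00003)/(-0.06244) = 0.63426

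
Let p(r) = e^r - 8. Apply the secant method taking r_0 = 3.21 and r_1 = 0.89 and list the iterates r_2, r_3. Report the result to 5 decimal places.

1.46781, 2.57826

p(3.21) = 16.7790862, p(0.89) = -5.5648703
r_2 = 0.8900000 − (-5.5648703)·(0.8900000 − 3.2100000) / (-5.5648703 − 16.7790862) = 0.8900000 − (12.9104992)/(-22.3439566) = 1.4678072
p(1.4678072) = -3.6602914
r_3 = 1.4678072 − (-3.6602914)·(1.4678072 − 0.8900000) / (-3.6602914 − (-5.5648703)) = 1.4678072 − (-2.1149427)/(1.9045790) = 2.5782588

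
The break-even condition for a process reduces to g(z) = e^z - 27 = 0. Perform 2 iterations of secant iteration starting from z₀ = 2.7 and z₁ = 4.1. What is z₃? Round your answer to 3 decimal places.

3.216

g(2.7) = -12.12027, g(4.1) = 33.34029
z₂ = 4.10000 − 33.34029·(4.10000 − 2.70000) / (33.34029 − (-12.12027)) = 4.10000 − (46.67640)/(45.46056) = 3.07325
g(3.07325) = -5.38787
z₃ = 3.07325 − (-5.38787)·(3.07325 − 4.10000) / (-5.38787 − 33.34029) = 3.07325 − (5.53197)/(-38.72815) = 3.21610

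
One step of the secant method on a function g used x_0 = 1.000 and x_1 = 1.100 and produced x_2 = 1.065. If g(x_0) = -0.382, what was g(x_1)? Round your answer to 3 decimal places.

The secant line through (1.000, -0.382) and (1.100, g(x_1)) crosses zero at x_2 = 1.065.
So (1.000, -0.382), (1.100, g(x_1)), (1.065, 0) are collinear:
g(x_1) = -0.382 · (1.100 − 1.065) / (1.000 − 1.065) = -0.382 · (0.03500)/(-0.06500) = 0.20569

0.206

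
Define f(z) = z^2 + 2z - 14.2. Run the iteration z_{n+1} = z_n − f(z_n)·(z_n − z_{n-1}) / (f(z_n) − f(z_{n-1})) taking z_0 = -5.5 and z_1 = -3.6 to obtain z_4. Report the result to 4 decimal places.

f(-5.5) = 5.050000, f(-3.6) = -8.440000
z_2 = -3.600000 − (-8.440000)·(-3.600000 − (-5.500000)) / (-8.440000 − 5.050000) = -3.600000 − (-16.036000)/(-13.490000) = -4.788732
f(-4.788732) = -0.845507
z_3 = -4.788732 − (-0.845507)·(-4.788732 − (-3.600000)) / (-0.845507 − (-8.440000)) = -4.788732 − (1.005081)/(7.594493) = -4.921076
f(-4.921076) = 0.174836
z_4 = -4.921076 − 0.174836·(-4.921076 − (-4.788732)) / (0.174836 − (-0.845507)) = -4.921076 − (-0.023138)/(1.020343) = -4.898399

-4.8984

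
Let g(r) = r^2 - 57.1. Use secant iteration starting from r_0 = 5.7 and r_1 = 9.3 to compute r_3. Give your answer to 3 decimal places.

g(5.7) = -24.61000, g(9.3) = 29.39000
r_2 = 9.30000 − 29.39000·(9.30000 − 5.70000) / (29.39000 − (-24.61000)) = 9.30000 − (105.80400)/(54.00000) = 7.34067
g(7.34067) = -3.21461
r_3 = 7.34067 − (-3.21461)·(7.34067 − 9.30000) / (-3.21461 − 29.39000) = 7.34067 − (6.29850)/(-32.60461) = 7.53384

7.534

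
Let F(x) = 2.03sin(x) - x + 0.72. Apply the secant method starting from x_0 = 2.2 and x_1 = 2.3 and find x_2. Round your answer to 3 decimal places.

F(2.2) = 0.16125, F(2.3) = -0.06622
x_2 = 2.30000 − (-0.06622)·(2.30000 − 2.20000) / (-0.06622 − 0.16125) = 2.30000 − (-0.00662)/(-0.22747) = 2.27089

2.271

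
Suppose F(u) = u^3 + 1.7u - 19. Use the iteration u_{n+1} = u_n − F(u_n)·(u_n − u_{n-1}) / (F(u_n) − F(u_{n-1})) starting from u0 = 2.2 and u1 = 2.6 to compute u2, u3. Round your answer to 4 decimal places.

2.4425, 2.4558

F(2.2) = -4.612000, F(2.6) = 2.996000
u2 = 2.600000 − 2.996000·(2.600000 − 2.200000) / (2.996000 − (-4.612000)) = 2.600000 − (1.198400)/(7.608000) = 2.442482
F(2.442482) = -0.276629
u3 = 2.442482 − (-0.276629)·(2.442482 − 2.600000) / (-0.276629 − 2.996000) = 2.442482 − (0.043574)/(-3.272629) = 2.455796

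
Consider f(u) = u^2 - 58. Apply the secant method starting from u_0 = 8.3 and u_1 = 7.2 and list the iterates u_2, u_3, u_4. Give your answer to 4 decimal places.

f(8.3) = 10.890000, f(7.2) = -6.160000
u_2 = 7.200000 − (-6.160000)·(7.200000 − 8.300000) / (-6.160000 − 10.890000) = 7.200000 − (6.776000)/(-17.050000) = 7.597419
f(7.597419) = -0.279219
u_3 = 7.597419 − (-0.279219)·(7.597419 − 7.200000) / (-0.279219 − (-6.160000)) = 7.597419 − (-0.110967)/(5.880781) = 7.616289
f(7.616289) = 0.007855
u_4 = 7.616289 − 0.007855·(7.616289 − 7.597419) / (0.007855 − (-0.279219)) = 7.616289 − (0.000148)/(0.287074) = 7.615772

7.5974, 7.6163, 7.6158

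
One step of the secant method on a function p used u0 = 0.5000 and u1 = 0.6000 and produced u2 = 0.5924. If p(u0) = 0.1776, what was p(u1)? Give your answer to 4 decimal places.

-0.0146

The secant line through (0.5000, 0.1776) and (0.6000, p(u1)) crosses zero at u2 = 0.5924.
So (0.5000, 0.1776), (0.6000, p(u1)), (0.5924, 0) are collinear:
p(u1) = 0.1776 · (0.6000 − 0.5924) / (0.5000 − 0.5924) = 0.1776 · (0.007600)/(-0.092400) = -0.014608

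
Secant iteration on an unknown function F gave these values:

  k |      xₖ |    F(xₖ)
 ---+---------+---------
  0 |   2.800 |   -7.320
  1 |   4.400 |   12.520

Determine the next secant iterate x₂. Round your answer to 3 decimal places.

3.390

x₂ = 4.400 − 12.520·(4.400 − 2.800) / (12.520 − (-7.320))
   = 4.400 − (20.03200)/(19.84000) = 3.39032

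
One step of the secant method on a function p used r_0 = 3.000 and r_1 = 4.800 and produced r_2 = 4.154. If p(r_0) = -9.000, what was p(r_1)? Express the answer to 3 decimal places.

5.038

The secant line through (3.000, -9.000) and (4.800, p(r_1)) crosses zero at r_2 = 4.154.
So (3.000, -9.000), (4.800, p(r_1)), (4.154, 0) are collinear:
p(r_1) = -9.000 · (4.800 − 4.154) / (3.000 − 4.154) = -9.000 · (0.64600)/(-1.15400) = 5.03813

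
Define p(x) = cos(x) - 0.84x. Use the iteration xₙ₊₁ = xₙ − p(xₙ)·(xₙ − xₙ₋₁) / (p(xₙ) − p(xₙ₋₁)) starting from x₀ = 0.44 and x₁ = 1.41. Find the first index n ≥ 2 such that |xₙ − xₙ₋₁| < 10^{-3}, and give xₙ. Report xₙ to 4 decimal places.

p(0.44) = 0.535152, p(1.41) = -1.024296
x₂ = 1.410000 − (-1.024296)·(0.970000)/(-1.559447) = 0.772872;  |Δ| = 0.637128
p(0.772872) = 0.066695
x₃ = 0.772872 − 0.066695·(-0.637128)/(1.090991) = 0.811822;  |Δ| = 0.038949
p(0.811822) = 0.006247
x₄ = 0.811822 − 0.006247·(0.038949)/(-0.060448) = 0.815847;  |Δ| = 0.004026
p(0.815847) = -0.000060
x₅ = 0.815847 − (-0.000060)·(0.004026)/(-0.006308) = 0.815809;  |Δ| = 0.000038
|x₅ − x₄| = 0.000038 < 10^{-3}

n = 5, xₙ = 0.8158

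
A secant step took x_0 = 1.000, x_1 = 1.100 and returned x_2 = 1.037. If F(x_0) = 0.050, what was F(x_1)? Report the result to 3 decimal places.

The secant line through (1.000, 0.050) and (1.100, F(x_1)) crosses zero at x_2 = 1.037.
So (1.000, 0.050), (1.100, F(x_1)), (1.037, 0) are collinear:
F(x_1) = 0.050 · (1.100 − 1.037) / (1.000 − 1.037) = 0.050 · (0.06300)/(-0.03700) = -0.08514

-0.085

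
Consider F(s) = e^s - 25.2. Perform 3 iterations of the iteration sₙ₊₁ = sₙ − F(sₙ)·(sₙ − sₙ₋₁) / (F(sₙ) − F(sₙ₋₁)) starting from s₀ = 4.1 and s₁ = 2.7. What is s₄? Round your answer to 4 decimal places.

3.2202

F(4.1) = 35.140288, F(2.7) = -10.320268
s₂ = 2.700000 − (-10.320268)·(2.700000 − 4.100000) / (-10.320268 − 35.140288) = 2.700000 − (14.448376)/(-45.460556) = 3.017822
F(3.017822) = -4.753285
s₃ = 3.017822 − (-4.753285)·(3.017822 − 2.700000) / (-4.753285 − (-10.320268)) = 3.017822 − (-1.510700)/(5.566983) = 3.289190
F(3.289190) = 1.621129
s₄ = 3.289190 − 1.621129·(3.289190 − 3.017822) / (1.621129 − (-4.753285)) = 3.289190 − (0.439922)/(6.374414) = 3.220176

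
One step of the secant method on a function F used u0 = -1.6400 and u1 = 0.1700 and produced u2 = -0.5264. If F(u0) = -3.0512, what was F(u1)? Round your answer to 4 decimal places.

The secant line through (-1.6400, -3.0512) and (0.1700, F(u1)) crosses zero at u2 = -0.5264.
So (-1.6400, -3.0512), (0.1700, F(u1)), (-0.5264, 0) are collinear:
F(u1) = -3.0512 · (0.1700 − (-0.5264)) / (-1.6400 − (-0.5264)) = -3.0512 · (0.696400)/(-1.113600) = 1.908096

1.9081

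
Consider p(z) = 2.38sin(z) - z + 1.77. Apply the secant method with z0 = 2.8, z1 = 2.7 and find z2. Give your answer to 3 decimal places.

2.727

p(2.8) = -0.23273, p(2.7) = 0.08716
z2 = 2.70000 − 0.08716·(2.70000 − 2.80000) / (0.08716 − (-0.23273)) = 2.70000 − (-0.00872)/(0.31989) = 2.72725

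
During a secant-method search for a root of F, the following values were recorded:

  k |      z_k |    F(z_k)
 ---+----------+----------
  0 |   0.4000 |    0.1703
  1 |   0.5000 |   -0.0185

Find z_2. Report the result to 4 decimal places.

0.4902

z_2 = 0.5000 − (-0.0185)·(0.5000 − 0.4000) / (-0.0185 − 0.1703)
   = 0.5000 − (-0.001850)/(-0.188800) = 0.490201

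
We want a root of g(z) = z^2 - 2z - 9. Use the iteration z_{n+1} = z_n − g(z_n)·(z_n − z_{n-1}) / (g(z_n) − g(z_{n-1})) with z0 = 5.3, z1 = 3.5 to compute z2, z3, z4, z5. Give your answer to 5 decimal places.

4.05147, 4.17550, 4.16204, 4.16228

g(5.3) = 8.4900000, g(3.5) = -3.7500000
z2 = 3.5000000 − (-3.7500000)·(3.5000000 − 5.3000000) / (-3.7500000 − 8.4900000) = 3.5000000 − (6.7500000)/(-12.2400000) = 4.0514706
g(4.0514706) = -0.6885272
z3 = 4.0514706 − (-0.6885272)·(4.0514706 − 3.5000000) / (-0.6885272 − (-3.7500000)) = 4.0514706 − (-0.3797025)/(3.0614728) = 4.1754967
g(4.1754967) = 0.0837792
z4 = 4.1754967 − 0.0837792·(4.1754967 − 4.0514706) / (0.0837792 − (-0.6885272)) = 4.1754967 − (0.0103908)/(0.7723065) = 4.1620424
g(4.1620424) = -0.0014877
z5 = 4.1620424 − (-0.0014877)·(4.1620424 − 4.1754967) / (-0.0014877 − 0.0837792) = 4.1620424 − (0.0000200)/(-0.0852669) = 4.1622772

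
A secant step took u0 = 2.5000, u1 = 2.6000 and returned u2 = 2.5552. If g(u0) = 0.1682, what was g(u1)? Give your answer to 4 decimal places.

-0.1365

The secant line through (2.5000, 0.1682) and (2.6000, g(u1)) crosses zero at u2 = 2.5552.
So (2.5000, 0.1682), (2.6000, g(u1)), (2.5552, 0) are collinear:
g(u1) = 0.1682 · (2.6000 − 2.5552) / (2.5000 − 2.5552) = 0.1682 · (0.044800)/(-0.055200) = -0.136510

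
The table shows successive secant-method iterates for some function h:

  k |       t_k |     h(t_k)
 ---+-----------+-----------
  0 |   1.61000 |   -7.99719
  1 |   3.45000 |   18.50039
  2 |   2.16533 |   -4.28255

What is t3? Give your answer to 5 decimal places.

2.40681

t3 = 2.16533 − (-4.28255)·(2.16533 − 3.45000) / (-4.28255 − 18.50039)
   = 2.16533 − (5.5016635)/(-22.7829400) = 2.4068117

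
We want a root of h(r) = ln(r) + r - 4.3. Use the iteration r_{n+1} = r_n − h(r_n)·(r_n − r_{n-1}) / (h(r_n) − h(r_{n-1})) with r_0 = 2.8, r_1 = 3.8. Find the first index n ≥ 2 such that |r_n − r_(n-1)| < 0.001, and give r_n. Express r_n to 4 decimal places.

h(2.8) = -0.470381, h(3.8) = 0.835001
r_2 = 3.800000 − 0.835001·(1.000000)/(1.305382) = 3.160340;  |Δ| = 0.639660
h(3.160340) = 0.011019
r_3 = 3.160340 − 0.011019·(-0.639660)/(-0.823982) = 3.151785;  |Δ| = 0.008554
h(3.151785) = -0.000245
r_4 = 3.151785 − (-0.000245)·(-0.008554)/(-0.011264) = 3.151972;  |Δ| = 0.000186
|r_4 − r_3| = 0.000186 < 0.001

n = 4, r_n = 3.1520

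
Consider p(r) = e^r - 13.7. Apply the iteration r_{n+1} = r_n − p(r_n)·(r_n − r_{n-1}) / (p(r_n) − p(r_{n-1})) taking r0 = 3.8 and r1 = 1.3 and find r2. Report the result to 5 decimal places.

1.91115

p(3.8) = 31.0011845, p(1.3) = -10.0307033
r2 = 1.3000000 − (-10.0307033)·(1.3000000 − 3.8000000) / (-10.0307033 − 31.0011845) = 1.3000000 − (25.0767583)/(-41.0318878) = 1.9111529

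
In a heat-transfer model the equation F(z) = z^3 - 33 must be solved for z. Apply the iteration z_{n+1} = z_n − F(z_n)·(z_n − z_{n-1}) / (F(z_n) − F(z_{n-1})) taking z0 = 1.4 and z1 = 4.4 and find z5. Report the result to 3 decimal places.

3.203

F(1.4) = -30.25600, F(4.4) = 52.18400
z2 = 4.40000 − 52.18400·(4.40000 − 1.40000) / (52.18400 − (-30.25600)) = 4.40000 − (156.55200)/(82.44000) = 2.50102
F(2.50102) = -17.35589
z3 = 2.50102 − (-17.35589)·(2.50102 − 4.40000) / (-17.35589 − 52.18400) = 2.50102 − (32.95850)/(-69.53989) = 2.97497
F(2.97497) = -6.67019
z4 = 2.97497 − (-6.67019)·(2.97497 − 2.50102) / (-6.67019 − (-17.35589)) = 2.97497 − (-3.16134)/(10.68570) = 3.27082
F(3.27082) = 1.99203
z5 = 3.27082 − 1.99203·(3.27082 − 2.97497) / (1.99203 − (-6.67019)) = 3.27082 − (0.58934)/(8.66222) = 3.20278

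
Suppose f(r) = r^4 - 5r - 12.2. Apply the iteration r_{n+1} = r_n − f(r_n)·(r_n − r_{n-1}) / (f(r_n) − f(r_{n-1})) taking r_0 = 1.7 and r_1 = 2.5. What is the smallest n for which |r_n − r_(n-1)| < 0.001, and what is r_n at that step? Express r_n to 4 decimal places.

f(1.7) = -12.347900, f(2.5) = 14.362500
r_2 = 2.500000 − 14.362500·(0.800000)/(26.710400) = 2.069830;  |Δ| = 0.430170
f(2.069830) = -4.194798
r_3 = 2.069830 − (-4.194798)·(-0.430170)/(-18.557298) = 2.167068;  |Δ| = 0.097238
f(2.167068) = -0.981182
r_4 = 2.167068 − (-0.981182)·(0.097238)/(3.213616) = 2.196757;  |Δ| = 0.029689
f(2.196757) = 0.104001
r_5 = 2.196757 − 0.104001·(0.029689)/(1.085183) = 2.193912;  |Δ| = 0.002845
f(2.193912) = -0.002190
r_6 = 2.193912 − (-0.002190)·(-0.002845)/(-0.106191) = 2.193971;  |Δ| = 0.000059
|r_6 − r_5| = 0.000059 < 0.001

n = 6, r_n = 2.1940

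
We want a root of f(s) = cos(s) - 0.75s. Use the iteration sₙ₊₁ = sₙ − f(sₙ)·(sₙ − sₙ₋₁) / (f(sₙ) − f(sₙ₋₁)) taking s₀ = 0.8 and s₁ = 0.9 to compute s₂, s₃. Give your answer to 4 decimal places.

0.8644, 0.8649

f(0.8) = 0.096707, f(0.9) = -0.053390
s₂ = 0.900000 − (-0.053390)·(0.900000 − 0.800000) / (-0.053390 − 0.096707) = 0.900000 − (-0.005339)/(-0.150097) = 0.864430
f(0.864430) = 0.000752
s₃ = 0.864430 − 0.000752·(0.864430 − 0.900000) / (0.000752 − (-0.053390)) = 0.864430 − (-0.000027)/(0.054142) = 0.864924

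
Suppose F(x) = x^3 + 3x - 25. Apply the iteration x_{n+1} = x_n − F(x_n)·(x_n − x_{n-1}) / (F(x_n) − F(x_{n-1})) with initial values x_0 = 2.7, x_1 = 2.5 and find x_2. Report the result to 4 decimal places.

2.5805

F(2.7) = 2.783000, F(2.5) = -1.875000
x_2 = 2.500000 − (-1.875000)·(2.500000 − 2.700000) / (-1.875000 − 2.783000) = 2.500000 − (0.375000)/(-4.658000) = 2.580507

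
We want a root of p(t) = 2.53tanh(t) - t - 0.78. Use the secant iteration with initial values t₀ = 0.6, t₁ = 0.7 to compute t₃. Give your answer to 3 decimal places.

0.627

p(0.6) = -0.02126, p(0.7) = 0.04905
t₂ = 0.70000 − 0.04905·(0.70000 − 0.60000) / (0.04905 − (-0.02126)) = 0.70000 − (0.00491)/(0.07032) = 0.63024
p(0.63024) = 0.00205
t₃ = 0.63024 − 0.00205·(0.63024 − 0.70000) / (0.00205 − 0.04905) = 0.63024 − (-0.00014)/(-0.04700) = 0.62720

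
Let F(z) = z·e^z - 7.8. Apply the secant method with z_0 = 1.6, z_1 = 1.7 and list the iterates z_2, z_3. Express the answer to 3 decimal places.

1.591, 1.590

F(1.6) = 0.12485, F(1.7) = 1.50571
z_2 = 1.70000 − 1.50571·(1.70000 − 1.60000) / (1.50571 − 0.12485) = 1.70000 − (0.15057)/(1.38086) = 1.59096
F(1.59096) = 0.00914
z_3 = 1.59096 − 0.00914·(1.59096 − 1.70000) / (0.00914 − 1.50571) = 1.59096 − (-0.00100)/(-1.49657) = 1.59029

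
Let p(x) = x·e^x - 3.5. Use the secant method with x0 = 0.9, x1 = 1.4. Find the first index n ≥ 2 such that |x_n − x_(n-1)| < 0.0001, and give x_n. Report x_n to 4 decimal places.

p(0.9) = -1.286357, p(1.4) = 2.177280
x2 = 1.400000 − 2.177280·(0.500000)/(3.463637) = 1.085695;  |Δ| = 0.314305
p(1.085695) = -0.284720
x3 = 1.085695 − (-0.284720)·(-0.314305)/(-2.462000) = 1.122043;  |Δ| = 0.036348
p(1.122043) = -0.054071
x4 = 1.122043 − (-0.054071)·(0.036348)/(0.230649) = 1.130564;  |Δ| = 0.008521
p(1.130564) = 0.001811
x5 = 1.130564 − 0.001811·(0.008521)/(0.055882) = 1.130288;  |Δ| = 0.000276
p(1.130288) = -0.000011
x6 = 1.130288 − (-0.000011)·(-0.000276)/(-0.001822) = 1.130289;  |Δ| = 0.000002
|x6 − x5| = 0.000002 < 0.0001

n = 6, x_n = 1.1303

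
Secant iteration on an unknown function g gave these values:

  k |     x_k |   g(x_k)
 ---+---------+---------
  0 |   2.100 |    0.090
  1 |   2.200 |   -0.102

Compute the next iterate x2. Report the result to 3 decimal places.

2.147

x2 = 2.200 − (-0.102)·(2.200 − 2.100) / (-0.102 − 0.090)
   = 2.200 − (-0.01020)/(-0.19200) = 2.14688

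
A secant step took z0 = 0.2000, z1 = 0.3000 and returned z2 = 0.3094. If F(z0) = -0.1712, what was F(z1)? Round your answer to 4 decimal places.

-0.0147

The secant line through (0.2000, -0.1712) and (0.3000, F(z1)) crosses zero at z2 = 0.3094.
So (0.2000, -0.1712), (0.3000, F(z1)), (0.3094, 0) are collinear:
F(z1) = -0.1712 · (0.3000 − 0.3094) / (0.2000 − 0.3094) = -0.1712 · (-0.009400)/(-0.109400) = -0.014710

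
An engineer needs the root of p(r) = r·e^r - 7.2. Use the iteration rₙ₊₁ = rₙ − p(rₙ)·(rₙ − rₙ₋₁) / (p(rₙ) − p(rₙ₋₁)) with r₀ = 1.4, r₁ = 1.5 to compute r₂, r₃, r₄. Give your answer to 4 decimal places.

p(1.4) = -1.522720, p(1.5) = -0.477466
r₂ = 1.500000 − (-0.477466)·(1.500000 − 1.400000) / (-0.477466 − (-1.522720)) = 1.500000 − (-0.047747)/(1.045254) = 1.545679
p(1.545679) = 0.051027
r₃ = 1.545679 − 0.051027·(1.545679 − 1.500000) / (0.051027 − (-0.477466)) = 1.545679 − (0.002331)/(0.528493) = 1.541269
p(1.541269) = -0.001482
r₄ = 1.541269 − (-0.001482)·(1.541269 − 1.545679) / (-0.001482 − 0.051027) = 1.541269 − (0.000007)/(-0.052509) = 1.541394

1.5457, 1.5413, 1.5414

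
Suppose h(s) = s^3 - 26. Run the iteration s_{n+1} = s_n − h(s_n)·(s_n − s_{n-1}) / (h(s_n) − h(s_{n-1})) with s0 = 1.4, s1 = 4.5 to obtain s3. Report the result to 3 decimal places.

2.646

h(1.4) = -23.25600, h(4.5) = 65.12500
s2 = 4.50000 − 65.12500·(4.50000 − 1.40000) / (65.12500 − (-23.25600)) = 4.50000 − (201.88750)/(88.38100) = 2.21571
h(2.21571) = -15.12220
s3 = 2.21571 − (-15.12220)·(2.21571 − 4.50000) / (-15.12220 − 65.12500) = 2.21571 − (34.54344)/(-80.24720) = 2.64618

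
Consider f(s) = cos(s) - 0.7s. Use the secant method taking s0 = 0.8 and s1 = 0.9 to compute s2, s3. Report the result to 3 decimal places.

0.894, 0.894

f(0.8) = 0.13671, f(0.9) = -0.00839
s2 = 0.90000 − (-0.00839)·(0.90000 − 0.80000) / (-0.00839 − 0.13671) = 0.90000 − (-0.00084)/(-0.14510) = 0.89422
f(0.89422) = 0.00018
s3 = 0.89422 − 0.00018·(0.89422 − 0.90000) / (0.00018 − (-0.00839)) = 0.89422 − (0.00000)/(0.00857) = 0.89434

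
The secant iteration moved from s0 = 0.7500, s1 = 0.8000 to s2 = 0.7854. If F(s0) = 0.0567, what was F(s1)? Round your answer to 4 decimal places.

-0.0234

The secant line through (0.7500, 0.0567) and (0.8000, F(s1)) crosses zero at s2 = 0.7854.
So (0.7500, 0.0567), (0.8000, F(s1)), (0.7854, 0) are collinear:
F(s1) = 0.0567 · (0.8000 − 0.7854) / (0.7500 − 0.7854) = 0.0567 · (0.014600)/(-0.035400) = -0.023385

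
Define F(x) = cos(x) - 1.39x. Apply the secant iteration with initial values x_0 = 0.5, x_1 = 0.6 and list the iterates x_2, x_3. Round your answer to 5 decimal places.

F(0.5) = 0.1825826, F(0.6) = -0.0086644
x_2 = 0.6000000 − (-0.0086644)·(0.6000000 − 0.5000000) / (-0.0086644 − 0.1825826) = 0.6000000 − (-0.0008664)/(-0.1912469) = 0.5954695
F(0.5954695) = 0.0001826
x_3 = 0.5954695 − 0.0001826·(0.5954695 − 0.6000000) / (0.0001826 − (-0.0086644)) = 0.5954695 − (-0.0000008)/(0.0088470) = 0.5955630

0.59547, 0.59556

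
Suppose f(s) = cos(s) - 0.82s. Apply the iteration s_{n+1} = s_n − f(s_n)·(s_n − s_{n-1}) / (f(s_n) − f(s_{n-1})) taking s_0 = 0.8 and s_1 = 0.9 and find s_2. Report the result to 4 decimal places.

f(0.8) = 0.040707, f(0.9) = -0.116390
s_2 = 0.900000 − (-0.116390)·(0.900000 − 0.800000) / (-0.116390 − 0.040707) = 0.900000 − (-0.011639)/(-0.157097) = 0.825912

0.8259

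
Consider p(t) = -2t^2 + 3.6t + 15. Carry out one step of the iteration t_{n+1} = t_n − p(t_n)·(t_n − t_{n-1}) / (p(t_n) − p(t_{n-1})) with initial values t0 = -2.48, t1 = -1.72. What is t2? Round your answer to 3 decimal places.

-1.961

p(-2.48) = -6.22880, p(-1.72) = 2.89120
t2 = -1.72000 − 2.89120·(-1.72000 − (-2.48000)) / (2.89120 − (-6.22880)) = -1.72000 − (2.19731)/(9.12000) = -1.96093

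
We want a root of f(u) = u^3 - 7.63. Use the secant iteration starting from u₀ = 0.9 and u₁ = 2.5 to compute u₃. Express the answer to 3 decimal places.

f(0.9) = -6.90100, f(2.5) = 7.99500
u₂ = 2.50000 − 7.99500·(2.50000 − 0.90000) / (7.99500 − (-6.90100)) = 2.50000 − (12.79200)/(14.89600) = 1.64125
f(1.64125) = -3.20899
u₃ = 1.64125 − (-3.20899)·(1.64125 − 2.50000) / (-3.20899 − 7.99500) = 1.64125 − (2.75574)/(-11.20399) = 1.88721

1.887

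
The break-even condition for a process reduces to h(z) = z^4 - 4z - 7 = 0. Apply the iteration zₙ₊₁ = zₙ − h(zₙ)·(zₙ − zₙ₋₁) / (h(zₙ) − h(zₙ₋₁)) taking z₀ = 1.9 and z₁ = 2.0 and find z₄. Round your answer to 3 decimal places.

h(1.9) = -1.56790, h(2.0) = 1.00000
z₂ = 2.00000 − 1.00000·(2.00000 − 1.90000) / (1.00000 − (-1.56790)) = 2.00000 − (0.10000)/(2.56790) = 1.96106
h(1.96106) = -0.05446
z₃ = 1.96106 − (-0.05446)·(1.96106 − 2.00000) / (-0.05446 − 1.00000) = 1.96106 − (0.00212)/(-1.05446) = 1.96307
h(1.96307) = -0.00174
z₄ = 1.96307 − (-0.00174)·(1.96307 − 1.96106) / (-0.00174 − (-0.05446)) = 1.96307 − (0.00000)/(0.05272) = 1.96314

1.963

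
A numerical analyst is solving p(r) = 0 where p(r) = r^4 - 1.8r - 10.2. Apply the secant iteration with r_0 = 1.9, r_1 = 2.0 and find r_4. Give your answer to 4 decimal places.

p(1.9) = -0.587900, p(2.0) = 2.200000
r_2 = 2.000000 − 2.200000·(2.000000 − 1.900000) / (2.200000 − (-0.587900)) = 2.000000 − (0.220000)/(2.787900) = 1.921088
p(1.921088) = -0.037596
r_3 = 1.921088 − (-0.037596)·(1.921088 − 2.000000) / (-0.037596 − 2.200000) = 1.921088 − (0.002967)/(-2.237596) = 1.922413
p(1.922413) = -0.002342
r_4 = 1.922413 − (-0.002342)·(1.922413 − 1.921088) / (-0.002342 − (-0.037596)) = 1.922413 − (-0.000003)/(0.035254) = 1.922502

1.9225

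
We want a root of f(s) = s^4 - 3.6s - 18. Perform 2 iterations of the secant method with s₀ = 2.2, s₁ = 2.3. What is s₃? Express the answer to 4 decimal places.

f(2.2) = -2.494400, f(2.3) = 1.704100
s₂ = 2.300000 − 1.704100·(2.300000 − 2.200000) / (1.704100 − (-2.494400)) = 2.300000 − (0.170410)/(4.198500) = 2.259412
f(2.259412) = -0.073457
s₃ = 2.259412 − (-0.073457)·(2.259412 − 2.300000) / (-0.073457 − 1.704100) = 2.259412 − (0.002982)/(-1.777557) = 2.261089

2.2611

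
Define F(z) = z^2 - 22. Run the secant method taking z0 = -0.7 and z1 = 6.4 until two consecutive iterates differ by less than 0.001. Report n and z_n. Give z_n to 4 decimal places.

F(-0.7) = -21.510000, F(6.4) = 18.960000
z2 = 6.400000 − 18.960000·(7.100000)/(40.470000) = 3.073684;  |Δ| = 3.326316
F(3.073684) = -12.552465
z3 = 3.073684 − (-12.552465)·(-3.326316)/(-31.512465) = 4.398667;  |Δ| = 1.324982
F(4.398667) = -2.651732
z4 = 4.398667 − (-2.651732)·(1.324982)/(9.900734) = 4.753539;  |Δ| = 0.354872
F(4.753539) = 0.596134
z5 = 4.753539 − 0.596134·(0.354872)/(3.247866) = 4.688404;  |Δ| = 0.065136
F(4.688404) = -0.018872
z6 = 4.688404 − (-0.018872)·(-0.065136)/(-0.615006) = 4.690402;  |Δ| = 0.001999
F(4.690402) = -0.000126
z7 = 4.690402 − (-0.000126)·(0.001999)/(0.018746) = 4.690416;  |Δ| = 0.000013
|z7 − z6| = 0.000013 < 0.001

n = 7, z_n = 4.6904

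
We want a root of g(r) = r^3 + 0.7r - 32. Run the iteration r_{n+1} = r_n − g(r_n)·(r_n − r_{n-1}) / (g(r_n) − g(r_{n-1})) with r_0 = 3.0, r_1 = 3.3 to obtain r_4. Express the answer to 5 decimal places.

3.10132

g(3.0) = -2.9000000, g(3.3) = 6.2470000
r_2 = 3.3000000 − 6.2470000·(3.3000000 − 3.0000000) / (6.2470000 − (-2.9000000)) = 3.3000000 − (1.8741000)/(9.1470000) = 3.0951132
g(3.0951132) = -0.1830866
r_3 = 3.0951132 − (-0.1830866)·(3.0951132 − 3.3000000) / (-0.1830866 − 6.2470000) = 3.0951132 − (0.0375120)/(-6.4300866) = 3.1009470
g(3.1009470) = -0.0110272
r_4 = 3.1009470 − (-0.0110272)·(3.1009470 − 3.0951132) / (-0.0110272 − (-0.1830866)) = 3.1009470 − (-0.0000643)/(0.1720594) = 3.1013209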